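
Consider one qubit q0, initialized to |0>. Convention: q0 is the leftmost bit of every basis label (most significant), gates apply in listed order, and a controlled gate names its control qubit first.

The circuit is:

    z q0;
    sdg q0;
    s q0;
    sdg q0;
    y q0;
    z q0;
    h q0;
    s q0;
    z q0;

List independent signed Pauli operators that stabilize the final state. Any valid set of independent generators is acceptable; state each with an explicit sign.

One valid set of independent stabilizer generators is +Y (any independent generating set of the same group is equally correct).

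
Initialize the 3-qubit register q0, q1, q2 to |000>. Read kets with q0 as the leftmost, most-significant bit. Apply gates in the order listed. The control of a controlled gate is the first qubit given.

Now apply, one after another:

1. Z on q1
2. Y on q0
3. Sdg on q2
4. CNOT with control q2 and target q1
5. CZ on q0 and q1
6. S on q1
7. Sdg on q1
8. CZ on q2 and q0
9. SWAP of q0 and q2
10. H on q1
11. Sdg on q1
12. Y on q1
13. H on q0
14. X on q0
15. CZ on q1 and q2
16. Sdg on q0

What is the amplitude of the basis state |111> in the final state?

|111> carries amplitude -I/2 in the final state.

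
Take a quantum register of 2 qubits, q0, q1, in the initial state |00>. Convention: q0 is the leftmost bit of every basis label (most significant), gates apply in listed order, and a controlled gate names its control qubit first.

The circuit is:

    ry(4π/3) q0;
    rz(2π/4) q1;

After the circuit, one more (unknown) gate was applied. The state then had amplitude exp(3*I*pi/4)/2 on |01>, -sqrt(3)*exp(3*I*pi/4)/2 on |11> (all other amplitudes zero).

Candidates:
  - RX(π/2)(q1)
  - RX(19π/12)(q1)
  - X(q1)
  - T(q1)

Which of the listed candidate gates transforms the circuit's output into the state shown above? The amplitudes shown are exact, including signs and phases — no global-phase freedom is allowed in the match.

It was X(q1) that produced the state shown.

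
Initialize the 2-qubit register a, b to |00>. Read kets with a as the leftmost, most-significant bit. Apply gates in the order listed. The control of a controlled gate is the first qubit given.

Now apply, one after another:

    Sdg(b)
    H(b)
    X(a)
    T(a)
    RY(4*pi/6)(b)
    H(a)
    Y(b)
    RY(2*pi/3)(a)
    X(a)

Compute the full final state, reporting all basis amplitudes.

The final amplitudes are -exp(3*I*pi/4)/4 on |00>, (-2 + sqrt(3))*exp(3*I*pi/4)/4 on |01>, (-2 - sqrt(3))*exp(3*I*pi/4)/4 on |10>, -exp(3*I*pi/4)/4 on |11>.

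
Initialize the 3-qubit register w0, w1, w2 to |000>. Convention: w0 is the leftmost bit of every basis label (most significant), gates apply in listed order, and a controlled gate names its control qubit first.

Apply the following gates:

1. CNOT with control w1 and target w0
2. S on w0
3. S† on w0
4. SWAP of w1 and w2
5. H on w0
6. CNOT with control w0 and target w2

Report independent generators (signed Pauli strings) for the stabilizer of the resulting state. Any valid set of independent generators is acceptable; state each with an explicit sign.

One valid set of independent stabilizer generators is +XIX, +ZIZ, +IZI (any independent generating set of the same group is equally correct).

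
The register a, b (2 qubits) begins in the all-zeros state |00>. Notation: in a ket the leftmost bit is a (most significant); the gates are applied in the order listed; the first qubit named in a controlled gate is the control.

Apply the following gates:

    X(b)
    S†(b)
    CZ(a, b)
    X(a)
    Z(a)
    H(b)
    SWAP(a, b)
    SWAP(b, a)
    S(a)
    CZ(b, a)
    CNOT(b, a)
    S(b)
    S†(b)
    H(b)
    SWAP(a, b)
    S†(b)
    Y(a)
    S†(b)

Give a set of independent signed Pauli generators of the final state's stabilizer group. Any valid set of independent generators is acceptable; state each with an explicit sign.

One valid set of independent stabilizer generators is +XZ, +ZX (any independent generating set of the same group is equally correct).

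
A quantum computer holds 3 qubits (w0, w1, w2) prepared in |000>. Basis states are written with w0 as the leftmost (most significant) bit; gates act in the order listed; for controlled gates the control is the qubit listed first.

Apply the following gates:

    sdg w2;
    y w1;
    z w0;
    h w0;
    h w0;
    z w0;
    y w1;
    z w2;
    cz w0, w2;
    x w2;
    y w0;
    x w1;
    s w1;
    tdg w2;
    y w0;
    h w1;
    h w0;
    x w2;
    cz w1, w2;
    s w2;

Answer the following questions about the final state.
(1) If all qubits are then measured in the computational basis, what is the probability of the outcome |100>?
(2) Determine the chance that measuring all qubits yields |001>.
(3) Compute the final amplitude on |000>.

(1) A full measurement returns |100> with probability 1/4.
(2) The probability of measuring |001> is 0.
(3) |000> carries amplitude exp(I*pi/4)/2 in the final state.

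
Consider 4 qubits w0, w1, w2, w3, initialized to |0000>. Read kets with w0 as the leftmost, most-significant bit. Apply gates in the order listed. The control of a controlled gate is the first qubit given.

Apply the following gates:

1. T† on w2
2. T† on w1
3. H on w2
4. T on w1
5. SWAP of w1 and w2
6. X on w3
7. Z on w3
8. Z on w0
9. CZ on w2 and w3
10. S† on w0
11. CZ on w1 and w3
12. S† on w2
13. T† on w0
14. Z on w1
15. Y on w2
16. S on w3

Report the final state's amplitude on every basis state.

The final amplitudes are sqrt(2)/2 on |0011>, sqrt(2)/2 on |0111>, and 0 on every other basis state.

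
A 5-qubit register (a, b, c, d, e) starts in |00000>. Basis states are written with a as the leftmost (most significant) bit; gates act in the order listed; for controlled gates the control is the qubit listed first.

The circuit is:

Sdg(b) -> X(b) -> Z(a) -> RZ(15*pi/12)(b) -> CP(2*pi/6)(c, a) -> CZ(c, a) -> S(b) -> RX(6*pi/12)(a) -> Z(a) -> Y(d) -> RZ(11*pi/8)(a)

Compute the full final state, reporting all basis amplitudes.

The final amplitudes are sqrt(2)*exp(15*I*pi/16)/2 on |01010>, sqrt(2)*exp(13*I*pi/16)/2 on |11010>, and 0 on every other basis state.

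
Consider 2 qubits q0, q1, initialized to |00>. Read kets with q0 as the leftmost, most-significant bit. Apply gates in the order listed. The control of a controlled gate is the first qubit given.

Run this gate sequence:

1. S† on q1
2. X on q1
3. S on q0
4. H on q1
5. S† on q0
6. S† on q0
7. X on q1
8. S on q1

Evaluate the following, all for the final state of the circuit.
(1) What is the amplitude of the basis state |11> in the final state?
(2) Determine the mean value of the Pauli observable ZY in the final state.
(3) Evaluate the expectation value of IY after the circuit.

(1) The final state's coefficient on |11> equals 0.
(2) The observable ZY averages to -1.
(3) The observable IY averages to -1.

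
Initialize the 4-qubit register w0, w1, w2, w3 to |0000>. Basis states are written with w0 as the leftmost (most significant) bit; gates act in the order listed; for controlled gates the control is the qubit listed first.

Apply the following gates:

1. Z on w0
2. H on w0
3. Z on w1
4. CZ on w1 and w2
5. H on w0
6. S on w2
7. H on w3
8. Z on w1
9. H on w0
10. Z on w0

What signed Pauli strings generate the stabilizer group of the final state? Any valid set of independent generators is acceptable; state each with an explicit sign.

The stabilizer group can be generated by -XIII, +IIIX, +IZII, +IIZI, among other valid generating sets.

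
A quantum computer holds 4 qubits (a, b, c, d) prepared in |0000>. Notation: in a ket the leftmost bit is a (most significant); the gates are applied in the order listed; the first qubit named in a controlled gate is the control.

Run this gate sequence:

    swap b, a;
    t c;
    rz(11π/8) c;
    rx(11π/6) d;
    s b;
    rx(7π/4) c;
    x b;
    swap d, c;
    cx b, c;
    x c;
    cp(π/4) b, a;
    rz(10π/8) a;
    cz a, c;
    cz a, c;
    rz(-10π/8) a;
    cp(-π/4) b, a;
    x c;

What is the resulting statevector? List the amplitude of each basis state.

The resulting statevector has amplitude sqrt(sqrt(2) + 2)*(-sqrt(6) + sqrt(2))*exp(13*I*pi/16)/8 on |0100>, sqrt(2 - sqrt(2))*(-sqrt(2) + sqrt(6))*exp(5*I*pi/16)/8 on |0101>, sqrt(sqrt(2) + 2)*(-sqrt(6) - sqrt(2))*exp(5*I*pi/16)/8 on |0110>, sqrt(2 - sqrt(2))*(-sqrt(6) - sqrt(2))*exp(13*I*pi/16)/8 on |0111>, and 0 on every other basis state. Key observation: gates 10-17 undo each other exactly, leaving only the rest of the circuit to track.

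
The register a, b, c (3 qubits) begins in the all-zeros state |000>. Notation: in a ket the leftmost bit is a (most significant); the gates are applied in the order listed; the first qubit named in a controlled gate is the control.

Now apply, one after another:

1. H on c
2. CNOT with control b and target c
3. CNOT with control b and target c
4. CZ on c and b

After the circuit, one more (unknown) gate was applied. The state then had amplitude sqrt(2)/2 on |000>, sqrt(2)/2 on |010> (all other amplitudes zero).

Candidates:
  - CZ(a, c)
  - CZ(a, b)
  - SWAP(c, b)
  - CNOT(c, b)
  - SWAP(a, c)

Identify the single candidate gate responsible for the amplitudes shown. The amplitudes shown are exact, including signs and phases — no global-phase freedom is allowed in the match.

The unique candidate consistent with the amplitudes is SWAP(c, b). Key observation: gates 2-3 undo each other exactly, leaving only the rest of the circuit to track.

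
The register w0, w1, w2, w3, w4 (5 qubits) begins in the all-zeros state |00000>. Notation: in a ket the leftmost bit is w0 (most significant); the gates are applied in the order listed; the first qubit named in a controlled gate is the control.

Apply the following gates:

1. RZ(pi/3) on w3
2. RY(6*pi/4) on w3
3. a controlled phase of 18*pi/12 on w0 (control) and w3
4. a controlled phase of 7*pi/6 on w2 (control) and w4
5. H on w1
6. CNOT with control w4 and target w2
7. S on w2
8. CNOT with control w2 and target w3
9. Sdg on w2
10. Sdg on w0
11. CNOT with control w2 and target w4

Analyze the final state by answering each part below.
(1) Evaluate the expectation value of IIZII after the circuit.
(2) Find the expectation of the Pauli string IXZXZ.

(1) In the final state, IIZII has expectation 1.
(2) In the final state, IXZXZ has expectation -1.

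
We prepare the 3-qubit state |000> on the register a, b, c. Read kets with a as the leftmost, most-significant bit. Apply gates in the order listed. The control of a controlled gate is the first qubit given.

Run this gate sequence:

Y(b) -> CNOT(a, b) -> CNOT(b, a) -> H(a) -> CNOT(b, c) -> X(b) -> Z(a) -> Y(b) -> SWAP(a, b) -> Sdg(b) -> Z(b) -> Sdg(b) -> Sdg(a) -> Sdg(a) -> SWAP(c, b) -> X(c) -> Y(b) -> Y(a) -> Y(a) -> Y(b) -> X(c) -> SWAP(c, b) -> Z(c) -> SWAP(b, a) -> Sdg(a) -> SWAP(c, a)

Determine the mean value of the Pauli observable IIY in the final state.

The expectation value of IIY is -1. Key observation: gates 15-22 undo each other exactly, leaving only the rest of the circuit to track.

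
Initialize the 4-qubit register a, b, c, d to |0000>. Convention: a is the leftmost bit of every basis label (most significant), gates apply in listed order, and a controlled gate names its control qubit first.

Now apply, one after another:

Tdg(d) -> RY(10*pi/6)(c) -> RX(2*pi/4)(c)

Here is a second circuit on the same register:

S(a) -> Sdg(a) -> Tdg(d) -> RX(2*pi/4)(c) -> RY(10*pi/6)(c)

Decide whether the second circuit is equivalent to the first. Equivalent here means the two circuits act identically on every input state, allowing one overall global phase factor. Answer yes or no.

No: there is an input state on which the two circuits produce genuinely different outputs (not merely differing by a phase).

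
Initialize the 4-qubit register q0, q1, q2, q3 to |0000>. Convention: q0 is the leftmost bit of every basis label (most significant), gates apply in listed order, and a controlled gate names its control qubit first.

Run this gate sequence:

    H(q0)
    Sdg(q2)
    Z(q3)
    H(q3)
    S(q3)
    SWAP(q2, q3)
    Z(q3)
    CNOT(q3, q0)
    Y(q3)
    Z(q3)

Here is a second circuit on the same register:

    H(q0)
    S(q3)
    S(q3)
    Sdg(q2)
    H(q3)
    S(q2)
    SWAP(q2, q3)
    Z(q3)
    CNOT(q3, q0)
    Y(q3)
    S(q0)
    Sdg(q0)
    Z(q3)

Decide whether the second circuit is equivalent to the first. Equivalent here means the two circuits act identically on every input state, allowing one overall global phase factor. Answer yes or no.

No: there is an input state on which the two circuits produce genuinely different outputs (not merely differing by a phase).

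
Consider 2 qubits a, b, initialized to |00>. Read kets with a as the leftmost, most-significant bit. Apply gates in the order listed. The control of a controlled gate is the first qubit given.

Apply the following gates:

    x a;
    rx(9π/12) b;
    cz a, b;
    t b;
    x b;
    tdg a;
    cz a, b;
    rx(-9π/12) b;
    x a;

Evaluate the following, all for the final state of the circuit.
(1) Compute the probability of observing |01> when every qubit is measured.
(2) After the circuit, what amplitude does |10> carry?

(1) The probability of measuring |01> is sqrt(2)/8 + 3/4.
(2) The final state's coefficient on |10> equals 0.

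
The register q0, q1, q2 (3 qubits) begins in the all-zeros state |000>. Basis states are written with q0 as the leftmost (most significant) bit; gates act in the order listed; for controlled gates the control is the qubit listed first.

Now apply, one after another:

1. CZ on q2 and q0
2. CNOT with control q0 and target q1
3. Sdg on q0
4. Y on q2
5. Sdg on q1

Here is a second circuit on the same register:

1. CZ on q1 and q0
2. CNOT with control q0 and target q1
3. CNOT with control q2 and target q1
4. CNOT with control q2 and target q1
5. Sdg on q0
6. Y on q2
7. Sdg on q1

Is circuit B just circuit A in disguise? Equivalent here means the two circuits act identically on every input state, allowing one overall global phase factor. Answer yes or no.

No: there is an input state on which the two circuits produce genuinely different outputs (not merely differing by a phase).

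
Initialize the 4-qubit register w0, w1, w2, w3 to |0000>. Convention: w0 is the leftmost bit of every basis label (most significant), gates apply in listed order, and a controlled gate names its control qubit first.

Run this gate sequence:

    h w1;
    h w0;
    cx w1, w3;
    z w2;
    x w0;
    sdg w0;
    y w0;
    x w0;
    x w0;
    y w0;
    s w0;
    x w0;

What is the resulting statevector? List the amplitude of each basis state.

The final amplitudes are 1/2 on |0000>, 1/2 on |0101>, 1/2 on |1000>, 1/2 on |1101>, and 0 on every other basis state. Key observation: the block from step 5 through step 12 cancels to the identity and can be dropped.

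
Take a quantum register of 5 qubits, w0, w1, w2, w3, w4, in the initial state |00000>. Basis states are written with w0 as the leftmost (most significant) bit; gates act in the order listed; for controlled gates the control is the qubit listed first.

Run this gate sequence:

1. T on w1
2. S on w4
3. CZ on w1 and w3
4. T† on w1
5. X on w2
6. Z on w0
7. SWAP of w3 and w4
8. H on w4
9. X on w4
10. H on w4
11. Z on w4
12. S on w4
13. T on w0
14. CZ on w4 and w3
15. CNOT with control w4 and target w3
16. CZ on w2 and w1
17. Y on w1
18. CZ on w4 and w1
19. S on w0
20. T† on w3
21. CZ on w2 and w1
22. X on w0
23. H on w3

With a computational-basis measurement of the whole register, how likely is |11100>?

The probability of measuring |11100> is 1/2. Key observation: steps 8-11 multiply out to the identity, so the circuit reduces to the remaining gates.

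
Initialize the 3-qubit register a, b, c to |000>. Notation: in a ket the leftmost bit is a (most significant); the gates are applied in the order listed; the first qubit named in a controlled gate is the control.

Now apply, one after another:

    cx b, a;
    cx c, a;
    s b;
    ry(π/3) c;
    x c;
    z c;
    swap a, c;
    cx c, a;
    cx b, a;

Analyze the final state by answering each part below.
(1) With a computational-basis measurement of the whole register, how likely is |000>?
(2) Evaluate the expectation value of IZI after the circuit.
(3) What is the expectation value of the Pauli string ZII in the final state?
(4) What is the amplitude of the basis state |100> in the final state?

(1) Outcome |000> occurs with probability 1/4.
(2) The observable IZI averages to 1.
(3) In the final state, ZII has expectation -1/2.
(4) The amplitude on |100> is -sqrt(3)/2.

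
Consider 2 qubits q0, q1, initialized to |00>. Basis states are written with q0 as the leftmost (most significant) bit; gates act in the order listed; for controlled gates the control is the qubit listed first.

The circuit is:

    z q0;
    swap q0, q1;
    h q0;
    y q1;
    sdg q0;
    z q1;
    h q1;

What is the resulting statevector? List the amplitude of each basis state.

The final amplitudes are -I/2 on |00>, I/2 on |01>, -1/2 on |10>, 1/2 on |11>.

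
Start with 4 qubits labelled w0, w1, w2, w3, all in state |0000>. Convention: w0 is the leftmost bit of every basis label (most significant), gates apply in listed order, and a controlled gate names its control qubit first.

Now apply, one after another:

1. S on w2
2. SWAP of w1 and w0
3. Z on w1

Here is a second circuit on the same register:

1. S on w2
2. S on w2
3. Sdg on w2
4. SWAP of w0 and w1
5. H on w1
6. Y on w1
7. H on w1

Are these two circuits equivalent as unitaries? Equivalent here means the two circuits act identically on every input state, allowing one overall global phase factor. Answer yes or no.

No: there is an input state on which the two circuits produce genuinely different outputs (not merely differing by a phase).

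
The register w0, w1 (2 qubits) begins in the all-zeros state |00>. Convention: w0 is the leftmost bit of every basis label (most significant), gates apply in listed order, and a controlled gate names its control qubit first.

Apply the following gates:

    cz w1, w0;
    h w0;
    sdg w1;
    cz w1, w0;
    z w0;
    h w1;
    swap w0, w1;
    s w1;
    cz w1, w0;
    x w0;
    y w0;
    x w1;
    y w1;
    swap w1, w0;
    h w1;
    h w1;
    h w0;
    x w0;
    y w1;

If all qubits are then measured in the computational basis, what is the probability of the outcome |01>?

A full measurement returns |01> with probability 1/4.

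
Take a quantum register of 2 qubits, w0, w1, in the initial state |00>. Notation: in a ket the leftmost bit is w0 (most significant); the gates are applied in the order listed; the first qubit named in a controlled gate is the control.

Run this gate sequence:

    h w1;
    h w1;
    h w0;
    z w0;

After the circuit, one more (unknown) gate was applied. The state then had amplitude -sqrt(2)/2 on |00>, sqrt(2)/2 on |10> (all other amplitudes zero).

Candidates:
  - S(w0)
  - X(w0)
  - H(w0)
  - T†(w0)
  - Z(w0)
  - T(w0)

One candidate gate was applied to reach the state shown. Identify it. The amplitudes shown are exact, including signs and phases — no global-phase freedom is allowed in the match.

The unique candidate consistent with the amplitudes is X(w0). Key observation: the block from step 1 through step 2 cancels to the identity and can be dropped.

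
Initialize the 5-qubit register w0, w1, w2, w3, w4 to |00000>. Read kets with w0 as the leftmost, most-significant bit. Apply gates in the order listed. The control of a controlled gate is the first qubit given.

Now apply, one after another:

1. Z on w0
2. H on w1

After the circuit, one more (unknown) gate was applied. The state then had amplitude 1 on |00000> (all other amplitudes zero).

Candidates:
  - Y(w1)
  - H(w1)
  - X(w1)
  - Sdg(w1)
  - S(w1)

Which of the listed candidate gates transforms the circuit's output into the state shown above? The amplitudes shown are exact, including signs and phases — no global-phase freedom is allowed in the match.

The applied gate was H(w1).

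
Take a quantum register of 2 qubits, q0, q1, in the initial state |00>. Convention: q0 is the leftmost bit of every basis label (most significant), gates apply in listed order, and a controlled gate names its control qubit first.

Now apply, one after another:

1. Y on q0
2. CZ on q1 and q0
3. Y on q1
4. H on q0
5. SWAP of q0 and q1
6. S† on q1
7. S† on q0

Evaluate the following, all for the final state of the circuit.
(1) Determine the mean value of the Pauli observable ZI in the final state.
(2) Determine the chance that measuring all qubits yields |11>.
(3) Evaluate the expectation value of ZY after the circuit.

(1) The expectation value of ZI is -1.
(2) A full measurement returns |11> with probability 1/2.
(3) The observable ZY averages to -1.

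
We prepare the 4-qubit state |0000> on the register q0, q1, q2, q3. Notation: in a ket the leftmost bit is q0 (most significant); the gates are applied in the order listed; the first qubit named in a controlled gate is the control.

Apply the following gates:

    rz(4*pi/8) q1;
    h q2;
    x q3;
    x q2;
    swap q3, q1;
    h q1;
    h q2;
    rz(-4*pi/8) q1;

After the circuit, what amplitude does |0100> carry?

The final state's coefficient on |0100> equals sqrt(2)*I/2.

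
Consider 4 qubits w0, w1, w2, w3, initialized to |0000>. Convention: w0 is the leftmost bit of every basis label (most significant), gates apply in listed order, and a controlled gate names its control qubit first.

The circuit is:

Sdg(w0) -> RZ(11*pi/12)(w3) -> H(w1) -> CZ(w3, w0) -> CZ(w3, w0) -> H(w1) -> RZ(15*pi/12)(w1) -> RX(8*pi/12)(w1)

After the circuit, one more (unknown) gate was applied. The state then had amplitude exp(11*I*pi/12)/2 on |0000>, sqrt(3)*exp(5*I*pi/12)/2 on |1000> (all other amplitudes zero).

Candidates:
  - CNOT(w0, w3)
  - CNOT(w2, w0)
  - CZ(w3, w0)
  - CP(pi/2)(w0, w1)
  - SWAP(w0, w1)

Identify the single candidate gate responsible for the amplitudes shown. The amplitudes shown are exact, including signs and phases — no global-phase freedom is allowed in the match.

The unique candidate consistent with the amplitudes is SWAP(w0, w1). Key observation: steps 3-6 multiply out to the identity, so the circuit reduces to the remaining gates.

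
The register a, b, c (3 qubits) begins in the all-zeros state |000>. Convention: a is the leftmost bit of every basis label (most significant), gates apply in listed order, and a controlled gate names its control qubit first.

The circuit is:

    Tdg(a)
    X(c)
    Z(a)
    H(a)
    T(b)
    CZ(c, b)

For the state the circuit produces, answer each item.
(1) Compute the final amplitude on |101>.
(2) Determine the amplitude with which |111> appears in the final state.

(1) The final state's coefficient on |101> equals sqrt(2)/2.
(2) The amplitude on |111> is 0.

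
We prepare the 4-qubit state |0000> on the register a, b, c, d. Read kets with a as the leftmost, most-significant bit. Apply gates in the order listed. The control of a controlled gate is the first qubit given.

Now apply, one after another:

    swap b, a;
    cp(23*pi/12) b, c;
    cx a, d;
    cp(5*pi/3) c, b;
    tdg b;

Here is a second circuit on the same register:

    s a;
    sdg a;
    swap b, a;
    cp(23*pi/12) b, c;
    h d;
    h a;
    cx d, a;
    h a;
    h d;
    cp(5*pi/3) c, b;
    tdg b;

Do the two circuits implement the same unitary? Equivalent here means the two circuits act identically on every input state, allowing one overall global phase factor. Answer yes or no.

Yes, they are equivalent — the unitaries differ by at most a global phase.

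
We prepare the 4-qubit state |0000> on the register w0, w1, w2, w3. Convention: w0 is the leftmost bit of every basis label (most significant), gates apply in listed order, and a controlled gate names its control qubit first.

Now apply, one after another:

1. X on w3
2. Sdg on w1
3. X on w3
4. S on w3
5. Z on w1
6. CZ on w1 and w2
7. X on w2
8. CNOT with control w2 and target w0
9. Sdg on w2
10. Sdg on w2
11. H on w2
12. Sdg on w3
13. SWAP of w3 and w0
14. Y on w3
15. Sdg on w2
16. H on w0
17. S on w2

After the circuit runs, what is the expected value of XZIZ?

In the final state, XZIZ has expectation 1.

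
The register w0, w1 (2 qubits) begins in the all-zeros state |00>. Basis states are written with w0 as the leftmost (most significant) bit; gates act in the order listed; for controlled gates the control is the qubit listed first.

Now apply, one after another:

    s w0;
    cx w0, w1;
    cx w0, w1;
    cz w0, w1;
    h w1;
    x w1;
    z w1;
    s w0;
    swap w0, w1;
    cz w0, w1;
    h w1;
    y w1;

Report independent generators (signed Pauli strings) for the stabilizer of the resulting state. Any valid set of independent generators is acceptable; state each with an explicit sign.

The final state is stabilized by the group generated by -XI, -IX; other independent generating sets are equally valid.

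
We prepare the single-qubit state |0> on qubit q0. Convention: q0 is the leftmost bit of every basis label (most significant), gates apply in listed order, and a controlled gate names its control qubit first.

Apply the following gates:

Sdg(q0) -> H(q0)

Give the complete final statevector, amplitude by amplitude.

The resulting statevector has amplitude sqrt(2)/2 on |0>, sqrt(2)/2 on |1>.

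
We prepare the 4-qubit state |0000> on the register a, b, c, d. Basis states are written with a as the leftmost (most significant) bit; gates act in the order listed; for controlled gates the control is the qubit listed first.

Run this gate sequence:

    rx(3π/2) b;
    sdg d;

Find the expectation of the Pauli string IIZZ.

The observable IIZZ averages to 1.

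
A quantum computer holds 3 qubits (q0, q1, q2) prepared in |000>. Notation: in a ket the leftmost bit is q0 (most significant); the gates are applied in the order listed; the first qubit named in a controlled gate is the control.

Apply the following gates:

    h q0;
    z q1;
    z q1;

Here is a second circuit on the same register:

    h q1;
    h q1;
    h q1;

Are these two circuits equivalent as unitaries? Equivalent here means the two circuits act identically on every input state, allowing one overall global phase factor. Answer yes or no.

No: there is an input state on which the two circuits produce genuinely different outputs (not merely differing by a phase).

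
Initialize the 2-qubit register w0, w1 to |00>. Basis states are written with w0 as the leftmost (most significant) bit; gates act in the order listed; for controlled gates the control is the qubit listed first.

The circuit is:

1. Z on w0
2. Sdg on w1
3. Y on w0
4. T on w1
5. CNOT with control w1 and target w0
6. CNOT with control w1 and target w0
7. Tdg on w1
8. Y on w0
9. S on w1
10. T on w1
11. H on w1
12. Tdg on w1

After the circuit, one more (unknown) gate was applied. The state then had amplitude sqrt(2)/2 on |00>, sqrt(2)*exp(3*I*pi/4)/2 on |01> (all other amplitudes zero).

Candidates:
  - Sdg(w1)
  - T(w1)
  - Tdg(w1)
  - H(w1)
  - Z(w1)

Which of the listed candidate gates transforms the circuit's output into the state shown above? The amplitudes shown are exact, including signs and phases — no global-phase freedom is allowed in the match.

The applied gate was Z(w1).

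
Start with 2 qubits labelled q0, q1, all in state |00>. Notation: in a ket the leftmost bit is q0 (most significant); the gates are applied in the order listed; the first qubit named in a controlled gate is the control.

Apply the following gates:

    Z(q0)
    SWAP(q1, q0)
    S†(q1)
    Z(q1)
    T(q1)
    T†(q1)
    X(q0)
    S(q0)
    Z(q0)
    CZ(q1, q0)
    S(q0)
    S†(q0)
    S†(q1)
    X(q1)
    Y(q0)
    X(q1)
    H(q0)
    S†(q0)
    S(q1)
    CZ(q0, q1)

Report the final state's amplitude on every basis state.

After the circuit, the state carries amplitude -sqrt(2)/2 on |00>, 0 on |01>, sqrt(2)*I/2 on |10>, 0 on |11>.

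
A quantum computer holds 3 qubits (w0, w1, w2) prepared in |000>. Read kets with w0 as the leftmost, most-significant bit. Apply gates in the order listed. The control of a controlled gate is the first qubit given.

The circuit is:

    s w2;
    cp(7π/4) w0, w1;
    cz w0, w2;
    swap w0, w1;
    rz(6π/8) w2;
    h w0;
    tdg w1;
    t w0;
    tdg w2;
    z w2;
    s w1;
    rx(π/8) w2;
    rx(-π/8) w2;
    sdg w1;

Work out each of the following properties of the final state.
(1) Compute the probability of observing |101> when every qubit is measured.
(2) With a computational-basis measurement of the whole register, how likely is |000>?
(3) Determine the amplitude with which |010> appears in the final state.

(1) A full measurement returns |101> with probability 0. Key observation: steps 11-14 multiply out to the identity, so the circuit reduces to the remaining gates.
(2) The probability of measuring |000> is 1/2.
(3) |010> carries amplitude 0 in the final state.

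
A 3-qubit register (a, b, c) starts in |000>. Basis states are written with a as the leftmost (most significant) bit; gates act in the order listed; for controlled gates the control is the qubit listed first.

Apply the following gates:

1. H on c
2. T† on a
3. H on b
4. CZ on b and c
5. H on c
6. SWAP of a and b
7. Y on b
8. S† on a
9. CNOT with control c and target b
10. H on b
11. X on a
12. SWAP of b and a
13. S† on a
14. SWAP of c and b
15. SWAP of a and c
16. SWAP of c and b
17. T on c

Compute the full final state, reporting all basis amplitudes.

The resulting statevector has amplitude 0 on |000>, exp(I*pi/4)/2 on |001>, 0 on |010>, -exp(3*I*pi/4)/2 on |011>, I/2 on |100>, 0 on |101>, -1/2 on |110>, 0 on |111>.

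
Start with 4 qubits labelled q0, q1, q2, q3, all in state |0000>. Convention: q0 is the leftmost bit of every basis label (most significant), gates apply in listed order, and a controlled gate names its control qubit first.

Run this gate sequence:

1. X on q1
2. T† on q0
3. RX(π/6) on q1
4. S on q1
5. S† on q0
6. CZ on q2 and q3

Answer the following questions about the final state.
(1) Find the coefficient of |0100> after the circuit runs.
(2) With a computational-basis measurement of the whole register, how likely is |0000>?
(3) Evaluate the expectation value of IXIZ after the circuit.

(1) The final state's coefficient on |0100> equals I*(sqrt(2) + sqrt(6))/4.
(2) Outcome |0000> occurs with probability 1/2 - sqrt(3)/4.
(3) In the final state, IXIZ has expectation -1/2.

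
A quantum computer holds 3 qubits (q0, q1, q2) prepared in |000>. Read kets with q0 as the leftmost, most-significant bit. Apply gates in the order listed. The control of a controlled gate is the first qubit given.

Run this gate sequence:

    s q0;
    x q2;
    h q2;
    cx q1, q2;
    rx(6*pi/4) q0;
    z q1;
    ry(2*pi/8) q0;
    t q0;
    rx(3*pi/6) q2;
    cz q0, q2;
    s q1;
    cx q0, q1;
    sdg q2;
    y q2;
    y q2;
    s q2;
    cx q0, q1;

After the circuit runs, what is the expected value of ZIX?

In the final state, ZIX has expectation -1. Key observation: steps 12-17 multiply out to the identity, so the circuit reduces to the remaining gates.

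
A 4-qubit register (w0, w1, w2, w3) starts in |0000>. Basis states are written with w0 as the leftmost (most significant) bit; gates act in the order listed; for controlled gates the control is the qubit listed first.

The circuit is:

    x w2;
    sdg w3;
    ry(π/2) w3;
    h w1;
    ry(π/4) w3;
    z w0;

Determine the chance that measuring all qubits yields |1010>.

The probability of measuring |1010> is 0.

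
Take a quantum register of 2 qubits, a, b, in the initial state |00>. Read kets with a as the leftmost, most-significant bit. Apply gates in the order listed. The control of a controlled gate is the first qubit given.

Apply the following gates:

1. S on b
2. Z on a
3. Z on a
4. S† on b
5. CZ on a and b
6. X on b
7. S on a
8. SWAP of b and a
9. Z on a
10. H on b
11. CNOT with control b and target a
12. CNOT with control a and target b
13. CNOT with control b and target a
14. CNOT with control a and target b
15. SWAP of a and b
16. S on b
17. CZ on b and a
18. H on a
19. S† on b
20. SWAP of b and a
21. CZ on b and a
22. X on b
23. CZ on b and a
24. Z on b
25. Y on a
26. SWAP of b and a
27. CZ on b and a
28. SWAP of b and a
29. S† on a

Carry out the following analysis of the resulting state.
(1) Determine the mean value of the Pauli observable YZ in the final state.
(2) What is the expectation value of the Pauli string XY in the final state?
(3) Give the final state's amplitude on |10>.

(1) The observable YZ averages to 0.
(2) In the final state, XY has expectation 0.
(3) |10> carries amplitude 1/2 in the final state.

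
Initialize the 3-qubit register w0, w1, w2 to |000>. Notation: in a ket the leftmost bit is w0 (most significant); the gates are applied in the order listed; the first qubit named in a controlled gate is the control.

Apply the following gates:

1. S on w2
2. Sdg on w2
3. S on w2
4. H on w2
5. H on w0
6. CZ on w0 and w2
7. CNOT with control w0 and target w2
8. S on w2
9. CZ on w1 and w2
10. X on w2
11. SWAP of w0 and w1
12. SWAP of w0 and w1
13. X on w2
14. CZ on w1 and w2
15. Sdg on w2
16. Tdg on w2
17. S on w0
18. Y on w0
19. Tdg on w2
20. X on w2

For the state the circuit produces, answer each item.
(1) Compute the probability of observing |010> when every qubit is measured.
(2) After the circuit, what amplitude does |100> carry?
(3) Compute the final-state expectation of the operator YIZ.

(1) The probability of measuring |010> is 0. Key observation: gates 8-15 undo each other exactly, leaving only the rest of the circuit to track.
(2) |100> carries amplitude 1/2 in the final state.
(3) The observable YIZ averages to 1.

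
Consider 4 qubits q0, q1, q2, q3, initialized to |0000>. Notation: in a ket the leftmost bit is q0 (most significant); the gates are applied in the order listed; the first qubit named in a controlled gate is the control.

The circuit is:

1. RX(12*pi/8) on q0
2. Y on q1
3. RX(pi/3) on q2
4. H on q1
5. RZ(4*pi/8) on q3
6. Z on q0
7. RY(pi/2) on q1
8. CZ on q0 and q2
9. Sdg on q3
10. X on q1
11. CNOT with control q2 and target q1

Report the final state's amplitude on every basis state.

The resulting statevector has amplitude sqrt(2)*exp(3*I*pi/4)/4 on |0010>, -sqrt(6)*exp(I*pi/4)/4 on |0100>, -sqrt(2)*exp(I*pi/4)/4 on |1010>, sqrt(6)*exp(3*I*pi/4)/4 on |1100>, and 0 on every other basis state.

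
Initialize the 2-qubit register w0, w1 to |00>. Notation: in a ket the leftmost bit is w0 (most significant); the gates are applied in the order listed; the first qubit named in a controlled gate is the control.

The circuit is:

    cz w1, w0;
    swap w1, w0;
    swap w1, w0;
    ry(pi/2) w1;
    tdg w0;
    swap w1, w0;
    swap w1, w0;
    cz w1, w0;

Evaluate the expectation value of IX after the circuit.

In the final state, IX has expectation 1.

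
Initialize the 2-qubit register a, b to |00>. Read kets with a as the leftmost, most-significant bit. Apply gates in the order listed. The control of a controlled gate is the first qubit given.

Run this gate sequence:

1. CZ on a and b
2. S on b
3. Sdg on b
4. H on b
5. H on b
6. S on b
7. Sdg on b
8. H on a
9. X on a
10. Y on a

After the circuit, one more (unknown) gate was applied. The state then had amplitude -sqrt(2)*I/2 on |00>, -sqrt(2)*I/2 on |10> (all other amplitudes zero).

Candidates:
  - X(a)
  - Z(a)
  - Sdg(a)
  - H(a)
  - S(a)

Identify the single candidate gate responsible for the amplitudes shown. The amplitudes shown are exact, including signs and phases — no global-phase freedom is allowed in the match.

The unique candidate consistent with the amplitudes is Z(a).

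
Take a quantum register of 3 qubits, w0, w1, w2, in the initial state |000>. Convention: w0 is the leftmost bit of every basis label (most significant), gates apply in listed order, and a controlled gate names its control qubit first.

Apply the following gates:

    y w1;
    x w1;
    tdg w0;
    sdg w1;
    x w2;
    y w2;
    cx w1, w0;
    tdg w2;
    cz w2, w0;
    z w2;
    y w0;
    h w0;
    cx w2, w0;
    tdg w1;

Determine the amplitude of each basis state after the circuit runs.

After the circuit, the state carries amplitude sqrt(2)*I/2 on |000>, -sqrt(2)*I/2 on |100>, and 0 on every other basis state.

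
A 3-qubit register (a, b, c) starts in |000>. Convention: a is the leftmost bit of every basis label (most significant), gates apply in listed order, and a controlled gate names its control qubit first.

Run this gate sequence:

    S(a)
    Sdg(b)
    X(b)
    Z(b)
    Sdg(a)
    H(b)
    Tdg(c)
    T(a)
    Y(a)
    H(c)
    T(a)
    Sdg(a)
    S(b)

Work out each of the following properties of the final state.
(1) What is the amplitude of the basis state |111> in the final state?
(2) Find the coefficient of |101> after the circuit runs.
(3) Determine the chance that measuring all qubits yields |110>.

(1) The amplitude on |111> is exp(3*I*pi/4)/2.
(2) |101> carries amplitude -exp(I*pi/4)/2 in the final state.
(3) A full measurement returns |110> with probability 1/4.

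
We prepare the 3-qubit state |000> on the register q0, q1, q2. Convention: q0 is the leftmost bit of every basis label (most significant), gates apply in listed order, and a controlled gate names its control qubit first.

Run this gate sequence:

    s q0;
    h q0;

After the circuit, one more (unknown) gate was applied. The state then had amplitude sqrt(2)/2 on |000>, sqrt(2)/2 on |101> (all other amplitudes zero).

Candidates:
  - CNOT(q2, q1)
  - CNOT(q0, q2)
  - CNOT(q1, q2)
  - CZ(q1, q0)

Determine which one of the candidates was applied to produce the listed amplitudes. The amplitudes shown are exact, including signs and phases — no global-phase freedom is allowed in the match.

The unique candidate consistent with the amplitudes is CNOT(q0, q2).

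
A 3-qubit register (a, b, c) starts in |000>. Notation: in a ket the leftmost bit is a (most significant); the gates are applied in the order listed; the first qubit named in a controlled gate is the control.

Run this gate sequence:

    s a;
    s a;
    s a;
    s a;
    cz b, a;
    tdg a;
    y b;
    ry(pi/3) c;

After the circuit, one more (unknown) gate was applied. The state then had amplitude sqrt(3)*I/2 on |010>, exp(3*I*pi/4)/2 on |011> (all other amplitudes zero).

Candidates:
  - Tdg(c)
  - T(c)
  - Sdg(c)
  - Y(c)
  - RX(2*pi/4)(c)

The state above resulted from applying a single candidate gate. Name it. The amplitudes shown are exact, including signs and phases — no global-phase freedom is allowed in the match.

The applied gate was T(c). Key observation: gates 1-4 undo each other exactly, leaving only the rest of the circuit to track.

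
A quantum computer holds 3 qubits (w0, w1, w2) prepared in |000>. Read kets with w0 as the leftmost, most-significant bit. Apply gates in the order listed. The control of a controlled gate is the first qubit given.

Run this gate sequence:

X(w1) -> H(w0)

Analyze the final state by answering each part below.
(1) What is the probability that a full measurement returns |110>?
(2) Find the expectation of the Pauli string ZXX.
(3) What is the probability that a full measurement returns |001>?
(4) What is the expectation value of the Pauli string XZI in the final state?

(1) Outcome |110> occurs with probability 1/2.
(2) In the final state, ZXX has expectation 0.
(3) The probability of measuring |001> is 0.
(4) The observable XZI averages to -1.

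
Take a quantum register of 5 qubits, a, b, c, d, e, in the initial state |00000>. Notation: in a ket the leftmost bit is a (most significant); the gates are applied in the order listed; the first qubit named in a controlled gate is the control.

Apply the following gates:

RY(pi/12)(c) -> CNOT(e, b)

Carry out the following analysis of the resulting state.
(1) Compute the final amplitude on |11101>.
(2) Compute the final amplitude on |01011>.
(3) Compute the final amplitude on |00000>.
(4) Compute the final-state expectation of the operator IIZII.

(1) The amplitude on |11101> is 0.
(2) The amplitude on |01011> is 0.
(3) The final state's coefficient on |00000> equals sqrt(2 - sqrt(2))/4 + sqrt(3*sqrt(2) + 6)/4.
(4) The expectation value of IIZII is sqrt(2)/4 + sqrt(6)/4.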